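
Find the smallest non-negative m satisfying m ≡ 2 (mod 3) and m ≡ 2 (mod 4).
M = 3 × 4 = 12. M₁ = 4, y₁ ≡ 1 (mod 3). M₂ = 3, y₂ ≡ 3 (mod 4). m = 2×4×1 + 2×3×3 ≡ 2 (mod 12)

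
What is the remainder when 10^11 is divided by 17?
By repeated squaring (mod 17): 10^{1}≡10, 10^{2}≡15, 10^{4}≡4, 10^{8}≡16. Then 10^{11} = 10^{8+2+1} ≡ 16 × 15 × 10 ≡ 3 (mod 17)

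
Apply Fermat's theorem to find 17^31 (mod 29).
By Fermat: 17^{28} ≡ 1 (mod 29). So 17^{31} = 17^{28} · 17^{3} ≡ 17^{3} ≡ 12 (mod 29)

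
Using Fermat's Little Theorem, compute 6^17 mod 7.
By Fermat: 6^{6} ≡ 1 (mod 7). 17 = 2×6 + 5. So 6^{17} ≡ 6^{5} ≡ 6 (mod 7)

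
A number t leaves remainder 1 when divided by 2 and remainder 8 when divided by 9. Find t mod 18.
M = 2 × 9 = 18. M₁ = 9, y₁ ≡ 1 mod 2. M₂ = 2, y₂ ≡ 5 mod 9. t = 1×9×1 + 8×2×5 ≡ 17 mod 18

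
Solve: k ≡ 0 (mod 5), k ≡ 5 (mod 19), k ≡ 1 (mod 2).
M = 5 × 19 × 2 = 190. M₁ = 38, y₁ ≡ 2 (mod 5). M₂ = 10, y₂ ≡ 2 (mod 19). M₃ = 95, y₃ ≡ 1 (mod 2). k = 0×38×2 + 5×10×2 + 1×95×1 ≡ 5 (mod 190)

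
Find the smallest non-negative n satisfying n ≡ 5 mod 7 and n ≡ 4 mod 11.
M = 7 × 11 = 77. M₁ = 11, y₁ ≡ 2 mod 7. M₂ = 7, y₂ ≡ 8 mod 11. n = 5×11×2 + 4×7×8 ≡ 26 mod 77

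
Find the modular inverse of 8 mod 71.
Since 71 is prime, by Fermat 8^(-1) ≡ 8^{69} ≡ 9 (mod 71). Verify: 8 × 9 = 72 ≡ 1 (mod 71)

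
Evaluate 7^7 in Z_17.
By repeated squaring (mod 17): 7^{1}≡7, 7^{2}≡15, 7^{4}≡4. Then 7^{7} = 7^{4+2+1} ≡ 4 × 15 × 7 ≡ 12 (mod 17)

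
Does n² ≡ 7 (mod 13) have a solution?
By Euler's criterion: 7^{6} ≡ 12 (mod 13). Since this equals -1 (≡ 12), 7 is not a QR.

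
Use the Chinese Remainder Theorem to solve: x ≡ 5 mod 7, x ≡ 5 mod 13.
M = 7 × 13 = 91. M₁ = 13, y₁ ≡ 6 mod 7. M₂ = 7, y₂ ≡ 2 mod 13. x = 5×13×6 + 5×7×2 ≡ 5 mod 91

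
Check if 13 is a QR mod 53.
By Euler's criterion: 13^{26} ≡ 1 (mod 53). Since this equals 1, 13 is a QR.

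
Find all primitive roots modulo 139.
There are φ(138) = 44 primitive roots mod 139: {2, 3, 12, 15, 17, 18, 19, 21, 22, 26, 32, 40, 50, 53, 56, 58, 61, 68, 70, 72, 73, 85, 88, 90, 92, 93, 98, 101, 102, 104, 108, 109, 110, 111, 114, 115, 119, 123, 126, 128, 130, 132, 134, 135}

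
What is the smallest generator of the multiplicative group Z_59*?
g = 2. For each prime q|58: 2^{29}≡58, 2^{2}≡4, none ≡ 1, so ord_59(2) = 58 and 2 is a primitive root.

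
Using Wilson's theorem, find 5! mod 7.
(6)! = (5)! × (6) ≡ -1 mod 7. So (5)! ≡ -1 × (6)^(-1) ≡ (-1)×(-1) = 1 mod 7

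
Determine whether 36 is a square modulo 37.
By Euler's criterion: 36^{18} ≡ 1 mod 37. Since this equals 1, 36 is a QR.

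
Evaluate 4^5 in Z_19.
By repeated squaring (mod 19): 4^{1}≡4, 4^{2}≡16, 4^{4}≡9. Then 4^{5} = 4^{4+1} ≡ 9 × 4 ≡ 17 (mod 19)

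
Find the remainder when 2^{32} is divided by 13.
By Fermat: 2^{12} ≡ 1 (mod 13). 32 = 2×12 + 8. So 2^{32} ≡ 2^{8} ≡ 9 (mod 13)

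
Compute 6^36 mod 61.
By repeated squaring mod 61: 6^{1}≡6, 6^{2}≡36, 6^{4}≡15, 6^{8}≡42, 6^{16}≡56, 6^{32}≡25. Then 6^{36} = 6^{32+4} ≡ 25 × 15 ≡ 9 mod 61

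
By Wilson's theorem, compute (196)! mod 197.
By Wilson's theorem, (196)! ≡ -1 ≡ 196 mod 197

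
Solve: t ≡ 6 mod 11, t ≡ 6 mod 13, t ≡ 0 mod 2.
M = 11 × 13 × 2 = 286. M₁ = 26, y₁ ≡ 3 mod 11. M₂ = 22, y₂ ≡ 3 mod 13. M₃ = 143, y₃ ≡ 1 mod 2. t = 6×26×3 + 6×22×3 + 0×143×1 ≡ 6 mod 286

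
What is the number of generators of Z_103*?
Number of primitive roots mod 103 = φ(p-1) = φ(102) = 32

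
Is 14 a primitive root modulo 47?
14^{23} ≡ 1 (mod 47) and 23 < 46, so ord_47(14) = 23 ≠ 46 and 14 is not a primitive root.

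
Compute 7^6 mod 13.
By repeated squaring mod 13: 7^{1}≡7, 7^{2}≡10, 7^{4}≡9. Then 7^{6} = 7^{4+2} ≡ 9 × 10 ≡ 12 mod 13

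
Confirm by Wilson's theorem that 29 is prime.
(28)! mod 29 = 28. Since this equals -1 (mod 29), Wilson confirms 29 is prime.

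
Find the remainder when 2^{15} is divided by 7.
By Fermat: 2^{6} ≡ 1 (mod 7). 15 = 2×6 + 3. So 2^{15} ≡ 2^{3} ≡ 1 (mod 7)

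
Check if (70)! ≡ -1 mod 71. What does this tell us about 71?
(70)! mod 71 = 70. Since this equals -1 mod 71, Wilson confirms 71 is prime.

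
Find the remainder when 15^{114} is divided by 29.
By Fermat: 15^{28} ≡ 1 (mod 29). 114 = 4×28 + 2. So 15^{114} ≡ 15^{2} ≡ 22 (mod 29)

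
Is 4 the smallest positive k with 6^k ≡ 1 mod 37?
Powers of 6 mod 37: 6^1≡6, 6^2≡36, 6^3≡31, 6^4≡1. First k with 6^k≡1 is k=4. Yes, ord_37(6) = 4.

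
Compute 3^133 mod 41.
Using Fermat: 3^{40} ≡ 1 (mod 41). 133 ≡ 13 (mod 40). So 3^{133} ≡ 3^{13} ≡ 38 (mod 41)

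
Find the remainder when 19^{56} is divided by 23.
By Fermat: 19^{22} ≡ 1 (mod 23). 56 = 2×22 + 12. So 19^{56} ≡ 19^{12} ≡ 4 (mod 23)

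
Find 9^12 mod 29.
By repeated squaring mod 29: 9^{1}≡9, 9^{2}≡23, 9^{4}≡7, 9^{8}≡20. Then 9^{12} = 9^{8+4} ≡ 20 × 7 ≡ 24 mod 29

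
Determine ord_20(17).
Powers of 17 mod 20: 17^1≡17, 17^2≡9, 17^3≡13, 17^4≡1. Order = 4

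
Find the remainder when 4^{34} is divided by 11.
By Fermat: 4^{10} ≡ 1 (mod 11). 34 = 3×10 + 4. So 4^{34} ≡ 4^{4} ≡ 3 (mod 11)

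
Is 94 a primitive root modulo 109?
94^{54} ≡ 1 mod 109 and 54 < 108, so ord_109(94) = 54 ≠ 108 and 94 is not a primitive root.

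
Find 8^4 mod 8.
8^{4} = 4096 ≡ 0 mod 8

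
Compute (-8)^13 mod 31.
By repeated squaring mod 31: (-8)^{1}≡23, (-8)^{2}≡2, (-8)^{4}≡4, (-8)^{8}≡16. Then (-8)^{13} = (-8)^{8+4+1} ≡ 16 × 4 × 23 ≡ 15 mod 31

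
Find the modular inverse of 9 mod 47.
Since 47 is prime, by Fermat 9^(-1) ≡ 9^{45} ≡ 21 mod 47. Verify: 9 × 21 = 189 ≡ 1 mod 47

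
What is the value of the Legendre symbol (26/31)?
(26/31) = 26^{15} mod 31 = -1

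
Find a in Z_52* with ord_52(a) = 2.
27 has order 2 mod 52 since 27^{2} ≡ 1 mod 52 and no smaller power works.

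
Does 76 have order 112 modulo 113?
ord_113(76) divides 112. For each prime q|112: 76^{56}≡112, 76^{16}≡106, none ≡ 1. So 76 has order 112 and is a primitive root mod 113.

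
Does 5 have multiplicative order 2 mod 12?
Powers of 5 mod 12: 5^1≡5, 5^2≡1. First k with 5^k≡1 is k=2. Yes, ord_12(5) = 2.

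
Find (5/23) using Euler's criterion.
(5/23) = 5^{11} mod 23 = -1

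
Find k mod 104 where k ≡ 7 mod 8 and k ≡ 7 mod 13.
M = 8 × 13 = 104. M₁ = 13, y₁ ≡ 5 mod 8. M₂ = 8, y₂ ≡ 5 mod 13. k = 7×13×5 + 7×8×5 ≡ 7 mod 104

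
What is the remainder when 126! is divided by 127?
By Wilson's theorem, (126)! ≡ -1 ≡ 126 (mod 127)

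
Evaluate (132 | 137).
(132/137) = 132^{68} mod 137 = -1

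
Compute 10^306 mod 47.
Using Fermat: 10^{46} ≡ 1 (mod 47). 306 ≡ 30 (mod 46). So 10^{306} ≡ 10^{30} ≡ 2 (mod 47)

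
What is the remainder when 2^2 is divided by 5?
2^{2} = 4 ≡ 4 mod 5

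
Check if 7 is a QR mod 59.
By Euler's criterion: 7^{29} ≡ 1 (mod 59). Since this equals 1, 7 is a QR.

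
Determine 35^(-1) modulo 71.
Since 71 is prime, by Fermat 35^(-1) ≡ 35^{69} ≡ 69 mod 71. Verify: 35 × 69 = 2415 ≡ 1 mod 71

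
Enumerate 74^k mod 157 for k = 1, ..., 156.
74^1, 74^2, ..., 74^{156} mod 157: [74, 138, 7, 47, 24, 49, 15, 11, 29, 105, 77, 46, 107, 68, 8, 121, 5, 56, 62, 35, 78, 120, 88, 75, 55, 145, 54, 71, 73, 64, 26, 40, 134, 25, 123, 153, 18, 76, 129, 126, 61, 118, 97, 113, 41, 51, 6, 130, 43, 42, 125, 144, 137, 90, 66, 17, 2, 148, 119, 14, 94, 48, 98, 30, 22, 58, 53, 154, 92, 57, 136, 16, 85, 10, 112, 124, 70, 156, 83, 19, 150, 110, 133, 108, 142, 146, 128, 52, 80, 111, 50, 89, 149, 36, 152, 101, 95, 122, 79, 37, 69, 82, 102, 12, 103, 86, 84, 93, 131, 117, 23, 132, 34, 4, 139, 81, 28, 31, 96, 39, 60, 44, 116, 106, 151, 27, 114, 115, 32, 13, 20, 67, 91, 140, 155, 9, 38, 143, 63, 109, 59, 127, 135, 99, 104, 3, 65, 100, 21, 141, 72, 147, 45, 33, 87, 1]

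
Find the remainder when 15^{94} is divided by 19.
By Fermat: 15^{18} ≡ 1 mod 19. 94 = 5×18 + 4. So 15^{94} ≡ 15^{4} ≡ 9 mod 19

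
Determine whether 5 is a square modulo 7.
By Euler's criterion: 5^{3} ≡ 6 (mod 7). Since this equals -1 (≡ 6), 5 is not a QR.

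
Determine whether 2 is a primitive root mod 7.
2^{3} ≡ 1 (mod 7) and 3 < 6, so ord_7(2) = 3 ≠ 6 and 2 is not a primitive root.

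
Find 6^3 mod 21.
6^{3} = 216 ≡ 6 mod 21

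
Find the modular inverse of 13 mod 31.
Since 31 is prime, by Fermat 13^(-1) ≡ 13^{29} ≡ 12 mod 31. Verify: 13 × 12 = 156 ≡ 1 mod 31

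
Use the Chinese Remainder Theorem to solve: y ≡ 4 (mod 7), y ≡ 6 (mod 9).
M = 7 × 9 = 63. M₁ = 9, y₁ ≡ 4 (mod 7). M₂ = 7, y₂ ≡ 4 (mod 9). y = 4×9×4 + 6×7×4 ≡ 60 (mod 63)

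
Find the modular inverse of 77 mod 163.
Since 163 is prime, by Fermat 77^(-1) ≡ 77^{161} ≡ 36 (mod 163). Verify: 77 × 36 = 2772 ≡ 1 (mod 163)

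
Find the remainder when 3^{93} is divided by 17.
By Fermat: 3^{16} ≡ 1 (mod 17). 93 = 5×16 + 13. So 3^{93} ≡ 3^{13} ≡ 12 (mod 17)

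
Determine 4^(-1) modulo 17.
Since 17 is prime, by Fermat 4^(-1) ≡ 4^{15} ≡ 13 (mod 17). Verify: 4 × 13 = 52 ≡ 1 (mod 17)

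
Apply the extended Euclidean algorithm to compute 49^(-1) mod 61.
Extended GCD: 49(5) + 61(-4) = 1. So 49^(-1) ≡ 5 mod 61. Verify: 49 × 5 = 245 ≡ 1 mod 61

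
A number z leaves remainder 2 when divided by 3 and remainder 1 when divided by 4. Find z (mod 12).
M = 3 × 4 = 12. M₁ = 4, y₁ ≡ 1 (mod 3). M₂ = 3, y₂ ≡ 3 (mod 4). z = 2×4×1 + 1×3×3 ≡ 5 (mod 12)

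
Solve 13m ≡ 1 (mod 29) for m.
Since 29 is prime, by Fermat 13^(-1) ≡ 13^{27} ≡ 9 (mod 29). Verify: 13 × 9 = 117 ≡ 1 (mod 29)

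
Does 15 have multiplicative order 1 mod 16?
Powers of 15 mod 16: 15^1≡15, 15^2≡1. 15^1≡15≢1, so ord ≠ 1. No, the actual order is 2.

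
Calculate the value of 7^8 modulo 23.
By repeated squaring (mod 23): 7^{1}≡7, 7^{2}≡3, 7^{4}≡9, 7^{8}≡12. So 7^{8} ≡ 12 (mod 23)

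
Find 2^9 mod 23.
By repeated squaring mod 23: 2^{1}≡2, 2^{2}≡4, 2^{4}≡16, 2^{8}≡3. Then 2^{9} = 2^{8+1} ≡ 3 × 2 ≡ 6 mod 23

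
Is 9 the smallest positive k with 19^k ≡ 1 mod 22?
Powers of 19 mod 22: 19^1≡19, 19^2≡9, 19^3≡17, 19^4≡15, 19^5≡21, 19^6≡3, 19^7≡13, 19^8≡5, 19^9≡7, 19^10≡1. 19^9≡7≢1, so ord ≠ 9. No, the actual order is 10.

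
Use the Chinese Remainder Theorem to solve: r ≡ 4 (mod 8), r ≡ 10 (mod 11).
M = 8 × 11 = 88. M₁ = 11, y₁ ≡ 3 (mod 8). M₂ = 8, y₂ ≡ 7 (mod 11). r = 4×11×3 + 10×8×7 ≡ 76 (mod 88)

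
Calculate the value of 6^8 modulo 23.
By repeated squaring mod 23: 6^{1}≡6, 6^{2}≡13, 6^{4}≡8, 6^{8}≡18. So 6^{8} ≡ 18 mod 23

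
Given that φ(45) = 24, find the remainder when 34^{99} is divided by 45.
By Euler: 34^{24} ≡ 1 mod 45 since gcd(34, 45) = 1. 99 = 4×24 + 3. So 34^{99} ≡ 34^{3} ≡ 19 mod 45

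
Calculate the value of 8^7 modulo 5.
Using Fermat: 8^{4} ≡ 1 mod 5. 7 ≡ 3 mod 4. So 8^{7} ≡ 8^{3} ≡ 2 mod 5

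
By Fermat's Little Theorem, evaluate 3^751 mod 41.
By Fermat: 3^{40} ≡ 1 (mod 41). 751 ≡ 31 (mod 40). So 3^{751} ≡ 3^{31} ≡ 14 (mod 41)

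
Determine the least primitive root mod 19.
g = 2. For each prime q|18: 2^{9}≡18, 2^{6}≡7, none ≡ 1, so ord_19(2) = 18 and 2 is a primitive root.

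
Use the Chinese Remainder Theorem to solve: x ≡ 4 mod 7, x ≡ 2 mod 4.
M = 7 × 4 = 28. M₁ = 4, y₁ ≡ 2 mod 7. M₂ = 7, y₂ ≡ 3 mod 4. x = 4×4×2 + 2×7×3 ≡ 18 mod 28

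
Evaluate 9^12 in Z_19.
By repeated squaring mod 19: 9^{1}≡9, 9^{2}≡5, 9^{4}≡6, 9^{8}≡17. Then 9^{12} = 9^{8+4} ≡ 17 × 6 ≡ 7 mod 19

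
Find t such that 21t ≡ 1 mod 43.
Since 43 is prime, by Fermat 21^(-1) ≡ 21^{41} ≡ 41 mod 43. Verify: 21 × 41 = 861 ≡ 1 mod 43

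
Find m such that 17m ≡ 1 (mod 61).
Since 61 is prime, by Fermat 17^(-1) ≡ 17^{59} ≡ 18 (mod 61). Verify: 17 × 18 = 306 ≡ 1 (mod 61)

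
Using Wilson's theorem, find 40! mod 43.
(42)! = (40)! × (41) × (42) ≡ -1 (mod 43). So (40)! ≡ -1 × [(42)(41)]^(-1) ≡ 21 (mod 43)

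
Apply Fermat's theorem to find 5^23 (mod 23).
By Fermat: 5^{22} ≡ 1 (mod 23). So 5^{23} = 5^{22} · 5^{1} ≡ 5^{1} ≡ 5 (mod 23)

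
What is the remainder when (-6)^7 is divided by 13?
By repeated squaring (mod 13): (-6)^{1}≡7, (-6)^{2}≡10, (-6)^{4}≡9. Then (-6)^{7} = (-6)^{4+2+1} ≡ 9 × 10 × 7 ≡ 6 (mod 13)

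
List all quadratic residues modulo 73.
Squares in Z_73*: {1, 2, 3, 4, 6, 8, 9, 12, 16, 18, 19, 23, 24, 25, 27, 32, 35, 36, 37, 38, 41, 46, 48, 49, 50, 54, 55, 57, 61, 64, 65, 67, 69, 70, 71, 72}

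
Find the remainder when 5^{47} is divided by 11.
By Fermat: 5^{10} ≡ 1 mod 11. 47 = 4×10 + 7. So 5^{47} ≡ 5^{7} ≡ 3 mod 11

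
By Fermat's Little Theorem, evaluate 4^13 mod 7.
By Fermat: 4^{6} ≡ 1 (mod 7). 13 = 2×6 + 1. So 4^{13} ≡ 4^{1} ≡ 4 (mod 7)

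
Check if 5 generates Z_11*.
5^{5} ≡ 1 mod 11 and 5 < 10, so ord_11(5) = 5 ≠ 10 and 5 is not a primitive root.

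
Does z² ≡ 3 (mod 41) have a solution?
By Euler's criterion: 3^{20} ≡ 40 (mod 41). Since this equals -1 (≡ 40), 3 is not a QR.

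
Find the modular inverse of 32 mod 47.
Since 47 is prime, by Fermat 32^(-1) ≡ 32^{45} ≡ 25 (mod 47). Verify: 32 × 25 = 800 ≡ 1 (mod 47)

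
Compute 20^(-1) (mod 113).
Since 113 is prime, by Fermat 20^(-1) ≡ 20^{111} ≡ 17 (mod 113). Verify: 20 × 17 = 340 ≡ 1 (mod 113)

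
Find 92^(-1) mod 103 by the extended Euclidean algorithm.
Extended GCD: 92(28) + 103(-25) = 1. So 92^(-1) ≡ 28 mod 103. Verify: 92 × 28 = 2576 ≡ 1 mod 103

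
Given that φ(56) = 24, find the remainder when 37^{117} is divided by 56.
By Euler: 37^{24} ≡ 1 mod 56 since gcd(37, 56) = 1. 117 = 4×24 + 21. So 37^{117} ≡ 37^{21} ≡ 29 mod 56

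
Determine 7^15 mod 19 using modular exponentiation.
By repeated squaring mod 19: 7^{1}≡7, 7^{2}≡11, 7^{4}≡7, 7^{8}≡11. Then 7^{15} = 7^{8+4+2+1} ≡ 11 × 7 × 11 × 7 ≡ 1 mod 19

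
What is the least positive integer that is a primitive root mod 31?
g = 3. Powers: [3, 9, 27, 19, 26, 16, 17, 20, ...] generates all 30 non-zero residues.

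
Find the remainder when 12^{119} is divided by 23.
By Fermat: 12^{22} ≡ 1 mod 23. 119 = 5×22 + 9. So 12^{119} ≡ 12^{9} ≡ 4 mod 23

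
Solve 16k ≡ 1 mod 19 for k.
Since 19 is prime, by Fermat 16^(-1) ≡ 16^{17} ≡ 6 mod 19. Verify: 16 × 6 = 96 ≡ 1 mod 19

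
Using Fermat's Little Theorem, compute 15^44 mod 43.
By Fermat: 15^{42} ≡ 1 (mod 43). So 15^{44} = 15^{42} · 15^{2} ≡ 15^{2} ≡ 10 (mod 43)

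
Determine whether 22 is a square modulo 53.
By Euler's criterion: 22^{26} ≡ 52 mod 53. Since this equals -1 (≡ 52), 22 is not a QR.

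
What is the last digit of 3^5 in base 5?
Using Fermat: 3^{4} ≡ 1 mod 5. 5 ≡ 1 mod 4. So 3^{5} ≡ 3^{1} ≡ 3 mod 5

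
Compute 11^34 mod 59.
By repeated squaring (mod 59): 11^{1}≡11, 11^{2}≡3, 11^{4}≡9, 11^{8}≡22, 11^{16}≡12, 11^{32}≡26. Then 11^{34} = 11^{32+2} ≡ 26 × 3 ≡ 19 (mod 59)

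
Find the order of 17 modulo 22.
Powers of 17 mod 22: 17^1≡17, 17^2≡3, 17^3≡7, 17^4≡9, 17^5≡21, 17^6≡5, 17^7≡19, 17^8≡15, 17^9≡13, 17^10≡1. Order = 10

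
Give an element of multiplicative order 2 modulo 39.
14 has order 2 mod 39 since 14^{2} ≡ 1 mod 39 and no smaller power works.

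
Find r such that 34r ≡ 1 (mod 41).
Since 41 is prime, by Fermat 34^(-1) ≡ 34^{39} ≡ 35 (mod 41). Verify: 34 × 35 = 1190 ≡ 1 (mod 41)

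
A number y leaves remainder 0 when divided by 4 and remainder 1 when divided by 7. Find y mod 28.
M = 4 × 7 = 28. M₁ = 7, y₁ ≡ 3 mod 4. M₂ = 4, y₂ ≡ 2 mod 7. y = 0×7×3 + 1×4×2 ≡ 8 mod 28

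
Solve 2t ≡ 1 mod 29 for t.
Since 29 is prime, by Fermat 2^(-1) ≡ 2^{27} ≡ 15 mod 29. Verify: 2 × 15 = 30 ≡ 1 mod 29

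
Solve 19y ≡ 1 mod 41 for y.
Since 41 is prime, by Fermat 19^(-1) ≡ 19^{39} ≡ 13 mod 41. Verify: 19 × 13 = 247 ≡ 1 mod 41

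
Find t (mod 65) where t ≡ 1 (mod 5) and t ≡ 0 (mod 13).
M = 5 × 13 = 65. M₁ = 13, y₁ ≡ 2 (mod 5). M₂ = 5, y₂ ≡ 8 (mod 13). t = 1×13×2 + 0×5×8 ≡ 26 (mod 65)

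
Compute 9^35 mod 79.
By repeated squaring (mod 79): 9^{1}≡9, 9^{2}≡2, 9^{4}≡4, 9^{8}≡16, 9^{16}≡19, 9^{32}≡45. Then 9^{35} = 9^{32+2+1} ≡ 45 × 2 × 9 ≡ 20 (mod 79)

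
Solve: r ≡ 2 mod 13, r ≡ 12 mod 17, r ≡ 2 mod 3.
M = 13 × 17 × 3 = 663. M₁ = 51, y₁ ≡ 12 mod 13. M₂ = 39, y₂ ≡ 7 mod 17. M₃ = 221, y₃ ≡ 2 mod 3. r = 2×51×12 + 12×39×7 + 2×221×2 ≡ 80 mod 663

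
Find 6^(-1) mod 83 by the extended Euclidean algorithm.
Extended GCD: 6(14) + 83(-1) = 1. So 6^(-1) ≡ 14 mod 83. Verify: 6 × 14 = 84 ≡ 1 mod 83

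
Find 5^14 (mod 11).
Using Fermat: 5^{10} ≡ 1 (mod 11). 14 ≡ 4 (mod 10). So 5^{14} ≡ 5^{4} ≡ 9 (mod 11)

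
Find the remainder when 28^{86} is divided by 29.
By Fermat: 28^{28} ≡ 1 (mod 29). 86 = 3×28 + 2. So 28^{86} ≡ 28^{2} ≡ 1 (mod 29)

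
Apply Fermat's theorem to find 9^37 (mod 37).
By Fermat: 9^{36} ≡ 1 (mod 37). So 9^{37} = 9^{36} · 9^{1} ≡ 9^{1} ≡ 9 (mod 37)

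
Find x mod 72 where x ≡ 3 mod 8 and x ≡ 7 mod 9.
M = 8 × 9 = 72. M₁ = 9, y₁ ≡ 1 mod 8. M₂ = 8, y₂ ≡ 8 mod 9. x = 3×9×1 + 7×8×8 ≡ 43 mod 72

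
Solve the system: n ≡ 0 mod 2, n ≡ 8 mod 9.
M = 2 × 9 = 18. M₁ = 9, y₁ ≡ 1 mod 2. M₂ = 2, y₂ ≡ 5 mod 9. n = 0×9×1 + 8×2×5 ≡ 8 mod 18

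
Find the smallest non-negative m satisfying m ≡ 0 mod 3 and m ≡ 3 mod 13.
M = 3 × 13 = 39. M₁ = 13, y₁ ≡ 1 mod 3. M₂ = 3, y₂ ≡ 9 mod 13. m = 0×13×1 + 3×3×9 ≡ 3 mod 39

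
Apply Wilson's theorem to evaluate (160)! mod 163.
(162)! = (160)! × (161) × (162) ≡ -1 mod 163. So (160)! ≡ -1 × [(162)(161)]^(-1) ≡ 81 mod 163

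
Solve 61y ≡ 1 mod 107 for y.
Since 107 is prime, by Fermat 61^(-1) ≡ 61^{105} ≡ 100 mod 107. Verify: 61 × 100 = 6100 ≡ 1 mod 107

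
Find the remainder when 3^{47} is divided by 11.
By Fermat: 3^{10} ≡ 1 mod 11. 47 = 4×10 + 7. So 3^{47} ≡ 3^{7} ≡ 9 mod 11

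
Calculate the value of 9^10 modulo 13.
By repeated squaring mod 13: 9^{1}≡9, 9^{2}≡3, 9^{4}≡9, 9^{8}≡3. Then 9^{10} = 9^{8+2} ≡ 3 × 3 ≡ 9 mod 13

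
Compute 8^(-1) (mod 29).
Since 29 is prime, by Fermat 8^(-1) ≡ 8^{27} ≡ 11 (mod 29). Verify: 8 × 11 = 88 ≡ 1 (mod 29)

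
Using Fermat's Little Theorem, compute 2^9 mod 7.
By Fermat: 2^{6} ≡ 1 (mod 7). So 2^{9} = 2^{6} · 2^{3} ≡ 2^{3} ≡ 1 (mod 7)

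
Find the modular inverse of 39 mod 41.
Since 41 is prime, by Fermat 39^(-1) ≡ 39^{39} ≡ 20 mod 41. Verify: 39 × 20 = 780 ≡ 1 mod 41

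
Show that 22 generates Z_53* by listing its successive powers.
22^1, 22^2, ..., 22^{52} mod 53: [22, 7, 48, 49, 18, 25, 20, 16, 34, 6, 26, 42, 23, 29, 2, 44, 14, 43, 45, 36, 50, 40, 32, 15, 12, 52, 31, 46, 5, 4, 35, 28, 33, 37, 19, 47, 27, 11, 30, 24, 51, 9, 39, 10, 8, 17, 3, 13, 21, 38, 41, 1]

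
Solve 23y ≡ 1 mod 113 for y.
Since 113 is prime, by Fermat 23^(-1) ≡ 23^{111} ≡ 59 mod 113. Verify: 23 × 59 = 1357 ≡ 1 mod 113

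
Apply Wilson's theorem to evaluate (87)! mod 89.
(88)! = (87)! × (88) ≡ -1 (mod 89). So (87)! ≡ -1 × (88)^(-1) ≡ (-1)×(-1) = 1 (mod 89)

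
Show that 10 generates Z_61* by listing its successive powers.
10^1, 10^2, ..., 10^{60} mod 61: [10, 39, 24, 57, 21, 27, 26, 16, 38, 14, 18, 58, 31, 5, 50, 12, 59, 41, 44, 13, 8, 19, 7, 9, 29, 46, 33, 25, 6, 60, 51, 22, 37, 4, 40, 34, 35, 45, 23, 47, 43, 3, 30, 56, 11, 49, 2, 20, 17, 48, 53, 42, 54, 52, 32, 15, 28, 36, 55, 1]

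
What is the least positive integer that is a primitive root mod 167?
g = 5. Powers: [5, 25, 125, 124, 119, 94, 136, ...] generates all 166 non-zero residues.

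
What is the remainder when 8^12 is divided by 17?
By repeated squaring (mod 17): 8^{1}≡8, 8^{2}≡13, 8^{4}≡16, 8^{8}≡1. Then 8^{12} = 8^{8+4} ≡ 1 × 16 ≡ 16 (mod 17)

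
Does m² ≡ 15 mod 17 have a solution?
By Euler's criterion: 15^{8} ≡ 1 mod 17. Since this equals 1, 15 is a QR.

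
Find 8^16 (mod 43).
By repeated squaring (mod 43): 8^{1}≡8, 8^{2}≡21, 8^{4}≡11, 8^{8}≡35, 8^{16}≡21. So 8^{16} ≡ 21 (mod 43)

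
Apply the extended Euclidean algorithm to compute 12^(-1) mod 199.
Extended GCD: 12(83) + 199(-5) = 1. So 12^(-1) ≡ 83 mod 199. Verify: 12 × 83 = 996 ≡ 1 mod 199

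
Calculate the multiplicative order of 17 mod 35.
Powers of 17 mod 35: 17^1≡17, 17^2≡9, 17^3≡13, 17^4≡11, 17^5≡12, 17^6≡29, 17^7≡3, 17^8≡16, 17^9≡27, 17^10≡4, 17^11≡33, 17^12≡1. Order = 12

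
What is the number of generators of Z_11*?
Number of primitive roots mod 11 = φ(p-1) = φ(10) = 4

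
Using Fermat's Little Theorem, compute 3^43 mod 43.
By Fermat: 3^{42} ≡ 1 mod 43. So 3^{43} = 3^{42} · 3^{1} ≡ 3^{1} ≡ 3 mod 43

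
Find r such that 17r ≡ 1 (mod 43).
Since 43 is prime, by Fermat 17^(-1) ≡ 17^{41} ≡ 38 (mod 43). Verify: 17 × 38 = 646 ≡ 1 (mod 43)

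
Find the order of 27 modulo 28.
Powers of 27 mod 28: 27^1≡27, 27^2≡1. Order = 2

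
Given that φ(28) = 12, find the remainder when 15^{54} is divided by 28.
By Euler: 15^{12} ≡ 1 (mod 28) since gcd(15, 28) = 1. 54 = 4×12 + 6. So 15^{54} ≡ 15^{6} ≡ 1 (mod 28)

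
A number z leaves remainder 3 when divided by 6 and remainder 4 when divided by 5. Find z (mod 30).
M = 6 × 5 = 30. M₁ = 5, y₁ ≡ 5 (mod 6). M₂ = 6, y₂ ≡ 1 (mod 5). z = 3×5×5 + 4×6×1 ≡ 9 (mod 30)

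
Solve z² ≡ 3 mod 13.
The square roots of 3 mod 13 are 9 and 4. Verify: 9² = 81 ≡ 3 mod 13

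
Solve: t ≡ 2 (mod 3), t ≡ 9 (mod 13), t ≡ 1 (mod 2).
M = 3 × 13 × 2 = 78. M₁ = 26, y₁ ≡ 2 (mod 3). M₂ = 6, y₂ ≡ 11 (mod 13). M₃ = 39, y₃ ≡ 1 (mod 2). t = 2×26×2 + 9×6×11 + 1×39×1 ≡ 35 (mod 78)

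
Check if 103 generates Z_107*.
ord_107(103) divides 106. For each prime q|106: 103^{53}≡106, 103^{2}≡16, none ≡ 1. So 103 has order 106 and is a primitive root mod 107.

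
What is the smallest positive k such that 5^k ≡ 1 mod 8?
Powers of 5 mod 8: 5^1≡5, 5^2≡1. Order = 2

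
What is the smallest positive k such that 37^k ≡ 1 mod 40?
Powers of 37 mod 40: 37^1≡37, 37^2≡9, 37^3≡13, 37^4≡1. Order = 4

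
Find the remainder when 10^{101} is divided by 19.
By Fermat: 10^{18} ≡ 1 (mod 19). 101 = 5×18 + 11. So 10^{101} ≡ 10^{11} ≡ 14 (mod 19)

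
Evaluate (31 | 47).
(31/47) = 31^{23} mod 47 = -1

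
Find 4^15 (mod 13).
Using Fermat: 4^{12} ≡ 1 (mod 13). 15 ≡ 3 (mod 12). So 4^{15} ≡ 4^{3} ≡ 12 (mod 13)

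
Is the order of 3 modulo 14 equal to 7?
Powers of 3 mod 14: 3^1≡3, 3^2≡9, 3^3≡13, 3^4≡11, 3^5≡5, 3^6≡1. Already 3^6≡1, so the order is 6 < 7. No, the actual order is 6.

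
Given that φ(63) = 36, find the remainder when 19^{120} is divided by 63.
By Euler: 19^{36} ≡ 1 mod 63 since gcd(19, 63) = 1. 120 = 3×36 + 12. So 19^{120} ≡ 19^{12} ≡ 1 mod 63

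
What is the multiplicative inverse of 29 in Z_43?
Since 43 is prime, by Fermat 29^(-1) ≡ 29^{41} ≡ 3 mod 43. Verify: 29 × 3 = 87 ≡ 1 mod 43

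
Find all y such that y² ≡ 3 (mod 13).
The square roots of 3 mod 13 are 9 and 4. Verify: 9² = 81 ≡ 3 (mod 13)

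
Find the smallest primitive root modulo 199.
g = 3. Powers: [3, 9, 27, 81, 44, 132, 197, 193, 181, 145, ...] generates all 198 non-zero residues.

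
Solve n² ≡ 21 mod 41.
The square roots of 21 mod 41 are 12 and 29. Verify: 12² = 144 ≡ 21 mod 41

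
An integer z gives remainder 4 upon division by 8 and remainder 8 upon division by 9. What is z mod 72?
M = 8 × 9 = 72. M₁ = 9, y₁ ≡ 1 mod 8. M₂ = 8, y₂ ≡ 8 mod 9. z = 4×9×1 + 8×8×8 ≡ 44 mod 72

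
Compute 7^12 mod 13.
Using Fermat: 7^{12} ≡ 1 mod 13. 12 ≡ 0 mod 12. So 7^{12} ≡ 7^{0} ≡ 1 mod 13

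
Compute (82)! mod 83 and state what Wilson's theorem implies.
(82)! mod 83 = 82. Since this equals -1 (mod 83), Wilson confirms 83 is prime.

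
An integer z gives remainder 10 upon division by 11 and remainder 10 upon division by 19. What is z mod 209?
M = 11 × 19 = 209. M₁ = 19, y₁ ≡ 7 mod 11. M₂ = 11, y₂ ≡ 7 mod 19. z = 10×19×7 + 10×11×7 ≡ 10 mod 209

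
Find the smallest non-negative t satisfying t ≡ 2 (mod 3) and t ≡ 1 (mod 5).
M = 3 × 5 = 15. M₁ = 5, y₁ ≡ 2 (mod 3). M₂ = 3, y₂ ≡ 2 (mod 5). t = 2×5×2 + 1×3×2 ≡ 11 (mod 15)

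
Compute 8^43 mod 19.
Using Fermat: 8^{18} ≡ 1 mod 19. 43 ≡ 7 mod 18. So 8^{43} ≡ 8^{7} ≡ 8 mod 19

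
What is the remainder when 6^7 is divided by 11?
By repeated squaring (mod 11): 6^{1}≡6, 6^{2}≡3, 6^{4}≡9. Then 6^{7} = 6^{4+2+1} ≡ 9 × 3 × 6 ≡ 8 (mod 11)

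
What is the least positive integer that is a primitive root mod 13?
g = 2. For each prime q|12: 2^{6}≡12, 2^{4}≡3, none ≡ 1, so ord_13(2) = 12 and 2 is a primitive root.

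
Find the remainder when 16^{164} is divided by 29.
By Fermat: 16^{28} ≡ 1 mod 29. 164 = 5×28 + 24. So 16^{164} ≡ 16^{24} ≡ 7 mod 29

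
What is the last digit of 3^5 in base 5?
Using Fermat: 3^{4} ≡ 1 mod 5. 5 ≡ 1 mod 4. So 3^{5} ≡ 3^{1} ≡ 3 mod 5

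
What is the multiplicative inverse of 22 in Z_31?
Since 31 is prime, by Fermat 22^(-1) ≡ 22^{29} ≡ 24 (mod 31). Verify: 22 × 24 = 528 ≡ 1 (mod 31)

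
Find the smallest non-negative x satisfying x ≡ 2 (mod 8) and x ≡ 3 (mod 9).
M = 8 × 9 = 72. M₁ = 9, y₁ ≡ 1 (mod 8). M₂ = 8, y₂ ≡ 8 (mod 9). x = 2×9×1 + 3×8×8 ≡ 66 (mod 72)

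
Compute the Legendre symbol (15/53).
(15/53) = 15^{26} mod 53 = 1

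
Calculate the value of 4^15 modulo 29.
By repeated squaring mod 29: 4^{1}≡4, 4^{2}≡16, 4^{4}≡24, 4^{8}≡25. Then 4^{15} = 4^{8+4+2+1} ≡ 25 × 24 × 16 × 4 ≡ 4 mod 29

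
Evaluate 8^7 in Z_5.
Using Fermat: 8^{4} ≡ 1 (mod 5). 7 ≡ 3 (mod 4). So 8^{7} ≡ 8^{3} ≡ 2 (mod 5)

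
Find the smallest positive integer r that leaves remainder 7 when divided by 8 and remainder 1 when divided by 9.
M = 8 × 9 = 72. M₁ = 9, y₁ ≡ 1 mod 8. M₂ = 8, y₂ ≡ 8 mod 9. r = 7×9×1 + 1×8×8 ≡ 55 mod 72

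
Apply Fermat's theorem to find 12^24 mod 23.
By Fermat: 12^{22} ≡ 1 mod 23. So 12^{24} = 12^{22} · 12^{2} ≡ 12^{2} ≡ 6 mod 23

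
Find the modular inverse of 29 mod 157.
Since 157 is prime, by Fermat 29^(-1) ≡ 29^{155} ≡ 65 mod 157. Verify: 29 × 65 = 1885 ≡ 1 mod 157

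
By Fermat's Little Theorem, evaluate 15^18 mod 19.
By Fermat's Little Theorem, 15^{18} ≡ 1 mod 19 since 19 is prime and gcd(15, 19) = 1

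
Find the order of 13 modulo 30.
Powers of 13 mod 30: 13^1≡13, 13^2≡19, 13^3≡7, 13^4≡1. ord_30(13) = 4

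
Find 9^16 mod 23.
By repeated squaring mod 23: 9^{1}≡9, 9^{2}≡12, 9^{4}≡6, 9^{8}≡13, 9^{16}≡8. So 9^{16} ≡ 8 mod 23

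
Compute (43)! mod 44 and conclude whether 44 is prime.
(43)! mod 44 = 0. Since 0 ≢ -1 mod 44, 44 is not prime.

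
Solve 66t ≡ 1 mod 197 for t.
Since 197 is prime, by Fermat 66^(-1) ≡ 66^{195} ≡ 3 mod 197. Verify: 66 × 3 = 198 ≡ 1 mod 197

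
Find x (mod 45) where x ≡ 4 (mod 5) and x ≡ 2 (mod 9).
M = 5 × 9 = 45. M₁ = 9, y₁ ≡ 4 (mod 5). M₂ = 5, y₂ ≡ 2 (mod 9). x = 4×9×4 + 2×5×2 ≡ 29 (mod 45)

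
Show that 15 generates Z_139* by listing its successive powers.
15^1, 15^2, ..., 15^{138} mod 139: [15, 86, 39, 29, 18, 131, 19, 7, 105, 46, 134, 64, 126, 83, 133, 49, 40, 44, 104, 31, 48, 25, 97, 65, 2, 30, 33, 78, 58, 36, 123, 38, 14, 71, 92, 129, 128, 113, 27, 127, 98, 80, 88, 69, 62, 96, 50, 55, 130, 4, 60, 66, 17, 116, 72, 107, 76, 28, 3, 45, 119, 117, 87, 54, 115, 57, 21, 37, 138, 124, 53, 100, 110, 121, 8, 120, 132, 34, 93, 5, 75, 13, 56, 6, 90, 99, 95, 35, 108, 91, 114, 42, 74, 137, 109, 106, 61, 81, 103, 16, 101, 125, 68, 47, 10, 11, 26, 112, 12, 41, 59, 51, 70, 77, 43, 89, 84, 9, 135, 79, 73, 122, 23, 67, 32, 63, 111, 136, 94, 20, 22, 52, 85, 24, 82, 118, 102, 1]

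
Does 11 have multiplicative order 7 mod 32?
Powers of 11 mod 32: 11^1≡11, 11^2≡25, 11^3≡19, 11^4≡17, 11^5≡27, 11^6≡9, 11^7≡3, 11^8≡1. 11^7≡3≢1, so ord ≠ 7. No, the actual order is 8.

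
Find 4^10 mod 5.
Using Fermat: 4^{4} ≡ 1 mod 5. 10 ≡ 2 mod 4. So 4^{10} ≡ 4^{2} ≡ 1 mod 5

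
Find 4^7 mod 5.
Using Fermat: 4^{4} ≡ 1 mod 5. 7 ≡ 3 mod 4. So 4^{7} ≡ 4^{3} ≡ 4 mod 5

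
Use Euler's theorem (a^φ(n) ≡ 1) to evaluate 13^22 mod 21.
By Euler: 13^{12} ≡ 1 (mod 21) since gcd(13, 21) = 1. 22 = 1×12 + 10. So 13^{22} ≡ 13^{10} ≡ 1 (mod 21)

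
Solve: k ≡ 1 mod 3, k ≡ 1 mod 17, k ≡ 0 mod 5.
M = 3 × 17 × 5 = 255. M₁ = 85, y₁ ≡ 1 mod 3. M₂ = 15, y₂ ≡ 8 mod 17. M₃ = 51, y₃ ≡ 1 mod 5. k = 1×85×1 + 1×15×8 + 0×51×1 ≡ 205 mod 255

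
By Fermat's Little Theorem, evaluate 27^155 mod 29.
By Fermat: 27^{28} ≡ 1 mod 29. 155 = 5×28 + 15. So 27^{155} ≡ 27^{15} ≡ 2 mod 29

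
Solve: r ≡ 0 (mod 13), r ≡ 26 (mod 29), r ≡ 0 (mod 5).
M = 13 × 29 × 5 = 1885. M₁ = 145, y₁ ≡ 7 (mod 13). M₂ = 65, y₂ ≡ 25 (mod 29). M₃ = 377, y₃ ≡ 3 (mod 5). r = 0×145×7 + 26×65×25 + 0×377×3 ≡ 780 (mod 1885)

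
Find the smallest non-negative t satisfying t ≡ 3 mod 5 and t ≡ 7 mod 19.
M = 5 × 19 = 95. M₁ = 19, y₁ ≡ 4 mod 5. M₂ = 5, y₂ ≡ 4 mod 19. t = 3×19×4 + 7×5×4 ≡ 83 mod 95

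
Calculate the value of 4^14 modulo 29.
By repeated squaring mod 29: 4^{1}≡4, 4^{2}≡16, 4^{4}≡24, 4^{8}≡25. Then 4^{14} = 4^{8+4+2} ≡ 25 × 24 × 16 ≡ 1 mod 29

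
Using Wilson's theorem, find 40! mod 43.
(42)! = (40)! × (41) × (42) ≡ -1 mod 43. So (40)! ≡ -1 × [(42)(41)]^(-1) ≡ 21 mod 43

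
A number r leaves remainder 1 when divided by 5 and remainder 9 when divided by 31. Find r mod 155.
M = 5 × 31 = 155. M₁ = 31, y₁ ≡ 1 mod 5. M₂ = 5, y₂ ≡ 25 mod 31. r = 1×31×1 + 9×5×25 ≡ 71 mod 155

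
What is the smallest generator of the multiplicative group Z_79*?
g = 3. For each prime q|78: 3^{39}≡78, 3^{26}≡23, 3^{6}≡18, none ≡ 1, so ord_79(3) = 78 and 3 is a primitive root.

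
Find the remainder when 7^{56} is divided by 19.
By Fermat: 7^{18} ≡ 1 mod 19. 56 = 3×18 + 2. So 7^{56} ≡ 7^{2} ≡ 11 mod 19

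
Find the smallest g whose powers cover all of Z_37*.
g = 2. For each prime q|36: 2^{18}≡36, 2^{12}≡26, none ≡ 1, so ord_37(2) = 36 and 2 is a primitive root.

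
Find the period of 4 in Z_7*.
Powers of 4 mod 7: 4^1≡4, 4^2≡2, 4^3≡1. ord_7(4) = 3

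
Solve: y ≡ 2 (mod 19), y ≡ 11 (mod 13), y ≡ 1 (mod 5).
M = 19 × 13 × 5 = 1235. M₁ = 65, y₁ ≡ 12 (mod 19). M₂ = 95, y₂ ≡ 10 (mod 13). M₃ = 247, y₃ ≡ 3 (mod 5). y = 2×65×12 + 11×95×10 + 1×247×3 ≡ 401 (mod 1235)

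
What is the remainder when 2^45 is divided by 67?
By repeated squaring (mod 67): 2^{1}≡2, 2^{2}≡4, 2^{4}≡16, 2^{8}≡55, 2^{16}≡10, 2^{32}≡33. Then 2^{45} = 2^{32+8+4+1} ≡ 33 × 55 × 16 × 2 ≡ 58 (mod 67)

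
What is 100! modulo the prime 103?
(102)! = (100)! × (101) × (102) ≡ -1 (mod 103). So (100)! ≡ -1 × [(102)(101)]^(-1) ≡ 51 (mod 103)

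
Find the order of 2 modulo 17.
Powers of 2 mod 17: 2^1≡2, 2^2≡4, 2^3≡8, 2^4≡16, 2^5≡15, 2^6≡13, 2^7≡9, 2^8≡1. So the order of 2 is 8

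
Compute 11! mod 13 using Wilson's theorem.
(12)! = (11)! × (12) ≡ -1 mod 13. So (11)! ≡ -1 × (12)^(-1) ≡ (-1)×(-1) = 1 mod 13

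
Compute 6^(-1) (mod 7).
Since 7 is prime, by Fermat 6^(-1) ≡ 6^{5} ≡ 6 (mod 7). Verify: 6 × 6 = 36 ≡ 1 (mod 7)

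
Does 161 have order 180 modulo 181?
161^{45} ≡ 1 mod 181 and 45 < 180, so ord_181(161) = 45 ≠ 180 and 161 is not a primitive root.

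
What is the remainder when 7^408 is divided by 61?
Using Fermat: 7^{60} ≡ 1 (mod 61). 408 ≡ 48 (mod 60). So 7^{408} ≡ 7^{48} ≡ 9 (mod 61)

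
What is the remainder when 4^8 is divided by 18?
By repeated squaring mod 18: 4^{1}≡4, 4^{2}≡16, 4^{4}≡4, 4^{8}≡16. So 4^{8} ≡ 16 mod 18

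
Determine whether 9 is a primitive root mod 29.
9^{14} ≡ 1 mod 29 and 14 < 28, so ord_29(9) = 14 ≠ 28 and 9 is not a primitive root.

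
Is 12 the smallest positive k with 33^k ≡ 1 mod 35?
Powers of 33 mod 35: 33^1≡33, 33^2≡4, 33^3≡27, 33^4≡16, 33^5≡3, 33^6≡29, 33^7≡12, 33^8≡11, 33^9≡13, 33^10≡9, 33^11≡17, 33^12≡1. First k with 33^k≡1 is k=12. Yes, ord_35(33) = 12.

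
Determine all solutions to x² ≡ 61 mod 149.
The square roots of 61 mod 149 are 106 and 43. Verify: 106² = 11236 ≡ 61 mod 149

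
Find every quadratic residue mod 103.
QRs mod 103: {1, 2, 4, 7, 8, 9, 13, 14, 15, 16, 17, 18, 19, 23, 25, 26, 28, 29, 30, 32, 33, 34, 36, 38, 41, 46, 49, 50, 52, 55, 56, 58, 59, 60, 61, 63, 64, 66, 68, 72, 76, 79, 81, 82, 83, 91, 92, 93, 97, 98, 100}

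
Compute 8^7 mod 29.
By repeated squaring mod 29: 8^{1}≡8, 8^{2}≡6, 8^{4}≡7. Then 8^{7} = 8^{4+2+1} ≡ 7 × 6 × 8 ≡ 17 mod 29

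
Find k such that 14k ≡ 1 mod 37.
Since 37 is prime, by Fermat 14^(-1) ≡ 14^{35} ≡ 8 mod 37. Verify: 14 × 8 = 112 ≡ 1 mod 37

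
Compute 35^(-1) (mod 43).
Since 43 is prime, by Fermat 35^(-1) ≡ 35^{41} ≡ 16 (mod 43). Verify: 35 × 16 = 560 ≡ 1 (mod 43)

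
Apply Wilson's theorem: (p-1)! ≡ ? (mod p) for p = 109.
By Wilson's theorem, (108)! ≡ -1 ≡ 108 (mod 109)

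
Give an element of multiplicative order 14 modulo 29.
4 has order 14 mod 29 since 4^{14} ≡ 1 mod 29 and no smaller power works.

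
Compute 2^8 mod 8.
By repeated squaring (mod 8): 2^{1}≡2, 2^{2}≡4, 2^{4}≡0, 2^{8}≡0. So 2^{8} ≡ 0 (mod 8)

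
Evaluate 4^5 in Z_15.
By repeated squaring mod 15: 4^{1}≡4, 4^{2}≡1, 4^{4}≡1. Then 4^{5} = 4^{4+1} ≡ 1 × 4 ≡ 4 mod 15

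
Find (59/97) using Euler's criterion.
(59/97) = 59^{48} mod 97 = -1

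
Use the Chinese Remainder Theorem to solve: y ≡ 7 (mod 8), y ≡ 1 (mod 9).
M = 8 × 9 = 72. M₁ = 9, y₁ ≡ 1 (mod 8). M₂ = 8, y₂ ≡ 8 (mod 9). y = 7×9×1 + 1×8×8 ≡ 55 (mod 72)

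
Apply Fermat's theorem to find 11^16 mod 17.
By Fermat's Little Theorem, 11^{16} ≡ 1 mod 17 since 17 is prime and gcd(11, 17) = 1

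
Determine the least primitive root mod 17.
g = 3. For each prime q|16: 3^{8}≡16, none ≡ 1, so ord_17(3) = 16 and 3 is a primitive root.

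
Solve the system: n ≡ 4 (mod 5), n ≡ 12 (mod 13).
M = 5 × 13 = 65. M₁ = 13, y₁ ≡ 2 (mod 5). M₂ = 5, y₂ ≡ 8 (mod 13). n = 4×13×2 + 12×5×8 ≡ 64 (mod 65)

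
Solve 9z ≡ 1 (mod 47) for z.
Since 47 is prime, by Fermat 9^(-1) ≡ 9^{45} ≡ 21 (mod 47). Verify: 9 × 21 = 189 ≡ 1 (mod 47)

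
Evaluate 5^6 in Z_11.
By repeated squaring mod 11: 5^{1}≡5, 5^{2}≡3, 5^{4}≡9. Then 5^{6} = 5^{4+2} ≡ 9 × 3 ≡ 5 mod 11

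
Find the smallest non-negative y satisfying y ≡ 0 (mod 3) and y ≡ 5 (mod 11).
M = 3 × 11 = 33. M₁ = 11, y₁ ≡ 2 (mod 3). M₂ = 3, y₂ ≡ 4 (mod 11). y = 0×11×2 + 5×3×4 ≡ 27 (mod 33)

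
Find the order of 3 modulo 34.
Powers of 3 mod 34: 3^1≡3, 3^2≡9, 3^3≡27, 3^4≡13, 3^5≡5, 3^6≡15, 3^7≡11, 3^8≡33, 3^9≡31, 3^10≡25, 3^11≡7, 3^12≡21, 3^13≡29, 3^14≡19, 3^15≡23, 3^16≡1. So the order of 3 is 16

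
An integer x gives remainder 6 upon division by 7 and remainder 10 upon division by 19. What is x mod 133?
M = 7 × 19 = 133. M₁ = 19, y₁ ≡ 3 mod 7. M₂ = 7, y₂ ≡ 11 mod 19. x = 6×19×3 + 10×7×11 ≡ 48 mod 133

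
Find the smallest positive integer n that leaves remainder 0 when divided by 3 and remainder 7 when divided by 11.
M = 3 × 11 = 33. M₁ = 11, y₁ ≡ 2 (mod 3). M₂ = 3, y₂ ≡ 4 (mod 11). n = 0×11×2 + 7×3×4 ≡ 18 (mod 33)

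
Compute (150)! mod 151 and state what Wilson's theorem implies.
(150)! mod 151 = 150. Since this equals -1 mod 151, Wilson confirms 151 is prime.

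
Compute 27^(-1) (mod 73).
Since 73 is prime, by Fermat 27^(-1) ≡ 27^{71} ≡ 46 (mod 73). Verify: 27 × 46 = 1242 ≡ 1 (mod 73)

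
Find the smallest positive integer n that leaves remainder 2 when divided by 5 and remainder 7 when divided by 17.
M = 5 × 17 = 85. M₁ = 17, y₁ ≡ 3 mod 5. M₂ = 5, y₂ ≡ 7 mod 17. n = 2×17×3 + 7×5×7 ≡ 7 mod 85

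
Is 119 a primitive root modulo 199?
ord_199(119) divides 198. For each prime q|198: 119^{99}≡198, 119^{66}≡106, 119^{18}≡125, none ≡ 1. So 119 has order 198 and is a primitive root mod 199.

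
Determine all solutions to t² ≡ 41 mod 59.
The square roots of 41 mod 59 are 49 and 10. Verify: 49² = 2401 ≡ 41 mod 59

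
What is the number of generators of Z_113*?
Number of primitive roots mod 113 = φ(p-1) = φ(112) = 48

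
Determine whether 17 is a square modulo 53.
By Euler's criterion: 17^{26} ≡ 1 (mod 53). Since this equals 1, 17 is a QR.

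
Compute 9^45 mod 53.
By repeated squaring (mod 53): 9^{1}≡9, 9^{2}≡28, 9^{4}≡42, 9^{8}≡15, 9^{16}≡13, 9^{32}≡10. Then 9^{45} = 9^{32+8+4+1} ≡ 10 × 15 × 42 × 9 ≡ 43 (mod 53)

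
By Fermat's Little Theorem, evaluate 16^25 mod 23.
By Fermat: 16^{22} ≡ 1 (mod 23). So 16^{25} = 16^{22} · 16^{3} ≡ 16^{3} ≡ 2 (mod 23)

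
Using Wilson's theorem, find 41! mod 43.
(42)! = (41)! × (42) ≡ -1 (mod 43). So (41)! ≡ -1 × (42)^(-1) ≡ (-1)×(-1) = 1 (mod 43)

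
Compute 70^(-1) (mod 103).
Since 103 is prime, by Fermat 70^(-1) ≡ 70^{101} ≡ 78 (mod 103). Verify: 70 × 78 = 5460 ≡ 1 (mod 103)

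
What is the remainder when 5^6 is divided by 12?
By repeated squaring mod 12: 5^{1}≡5, 5^{2}≡1, 5^{4}≡1. Then 5^{6} = 5^{4+2} ≡ 1 × 1 ≡ 1 mod 12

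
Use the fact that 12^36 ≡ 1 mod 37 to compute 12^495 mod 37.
By Fermat: 12^{36} ≡ 1 mod 37. 495 ≡ 27 mod 36. So 12^{495} ≡ 12^{27} ≡ 1 mod 37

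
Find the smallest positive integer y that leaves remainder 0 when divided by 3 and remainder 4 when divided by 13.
M = 3 × 13 = 39. M₁ = 13, y₁ ≡ 1 (mod 3). M₂ = 3, y₂ ≡ 9 (mod 13). y = 0×13×1 + 4×3×9 ≡ 30 (mod 39)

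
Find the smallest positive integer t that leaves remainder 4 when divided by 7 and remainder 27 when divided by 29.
M = 7 × 29 = 203. M₁ = 29, y₁ ≡ 1 (mod 7). M₂ = 7, y₂ ≡ 25 (mod 29). t = 4×29×1 + 27×7×25 ≡ 172 (mod 203)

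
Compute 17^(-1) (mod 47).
Since 47 is prime, by Fermat 17^(-1) ≡ 17^{45} ≡ 36 (mod 47). Verify: 17 × 36 = 612 ≡ 1 (mod 47)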